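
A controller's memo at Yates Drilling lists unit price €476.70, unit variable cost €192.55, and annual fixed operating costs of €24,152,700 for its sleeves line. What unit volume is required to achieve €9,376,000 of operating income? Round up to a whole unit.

Each unit contributes €476.70 − €192.55 = €284.15.
Units = (FC + target) / CM = (€24,152,700 + €9,376,000) / €284.15 = 117,996.48, so 117,997 sleeves.

117,997 sleeves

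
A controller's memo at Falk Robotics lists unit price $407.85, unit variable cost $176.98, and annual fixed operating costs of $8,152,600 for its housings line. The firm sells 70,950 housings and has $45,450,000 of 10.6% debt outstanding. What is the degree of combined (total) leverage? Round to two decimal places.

Total contribution margin = 70,950 × $230.87 = $16,380,226.50.
EBIT = $16,380,226.50 − $8,152,600 = $8,227,626.50. Interest = $4,817,700.00.
DOL = $16,380,226.50 ÷ $8,227,626.50 = 1.9909; DFL = $8,227,626.50 ÷ $3,409,926.50 = 2.4128.
Combined leverage = 1.9909 × 2.4128 = 4.8036.

4.80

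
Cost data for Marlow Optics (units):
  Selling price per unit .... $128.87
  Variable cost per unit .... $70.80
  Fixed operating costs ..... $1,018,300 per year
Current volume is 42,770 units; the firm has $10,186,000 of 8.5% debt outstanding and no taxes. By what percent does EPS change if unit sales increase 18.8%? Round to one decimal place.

+77.9%

Contribution at this volume is 42,770 × $58.07 = $2,483,653.90.
Subtracting fixed costs: EBIT = $2,483,653.90 − $1,018,300 = $1,465,353.90.
Interest = $865,810.00, so EBIT − I = $599,543.90.
DCL = total CM / (EBIT − I) = $2,483,653.90 / $599,543.90 = 4.1426.
EPS therefore changes by 4.1426 × (+18.8%) = +77.9%.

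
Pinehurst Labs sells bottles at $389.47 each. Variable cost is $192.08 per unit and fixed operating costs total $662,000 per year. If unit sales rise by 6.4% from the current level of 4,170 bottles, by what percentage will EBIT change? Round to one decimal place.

Total contribution margin = 4,170 × $197.39 = $823,116.30.
EBIT = $823,116.30 − $662,000 = $161,116.30.
Degree of operating leverage = $823,116.30 / $161,116.30 = 5.1088.
So EBIT moves 5.1088 × (+6.4%) = +32.7%.

+32.7%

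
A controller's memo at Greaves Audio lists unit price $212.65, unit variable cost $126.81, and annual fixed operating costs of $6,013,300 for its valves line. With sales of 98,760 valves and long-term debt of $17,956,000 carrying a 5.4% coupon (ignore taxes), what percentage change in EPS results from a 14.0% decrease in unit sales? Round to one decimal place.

At 98,760 units, contribution = 98,760 × $85.84 = $8,477,558.40.
Subtracting fixed costs: EBIT = $8,477,558.40 − $6,013,300 = $2,464,258.40.
Interest = $969,624.00, so EBIT − I = $1,494,634.40.
Degree of combined leverage = contribution ÷ (EBIT − I) = $8,477,558.40 ÷ $1,494,634.40 = 5.6720.
EPS therefore changes by 5.6720 × (-14.0%) = -79.4%.

-79.4%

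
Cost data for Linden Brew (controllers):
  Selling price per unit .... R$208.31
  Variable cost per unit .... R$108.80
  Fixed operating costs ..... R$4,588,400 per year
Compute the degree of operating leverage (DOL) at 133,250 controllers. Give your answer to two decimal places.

1.53

Total contribution margin = 133,250 × R$99.51 = R$13,259,707.50.
Subtracting fixed costs: EBIT = R$13,259,707.50 − R$4,588,400 = R$8,671,307.50.
So DOL = total CM / EBIT = R$13,259,707.50 / R$8,671,307.50 = 1.5291.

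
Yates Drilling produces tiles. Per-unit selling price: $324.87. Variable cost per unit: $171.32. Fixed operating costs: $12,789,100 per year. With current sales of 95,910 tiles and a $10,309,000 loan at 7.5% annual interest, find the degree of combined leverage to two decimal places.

At 95,910 units, contribution = 95,910 × $153.55 = $14,726,980.50.
Subtracting fixed costs: EBIT = $14,726,980.50 − $12,789,100 = $1,937,880.50. Interest = $773,175.00, so EBIT − I = $1,164,705.50.
DCL = contribution ÷ (EBIT − I) = $14,726,980.50 ÷ $1,164,705.50 = 12.6444.

12.64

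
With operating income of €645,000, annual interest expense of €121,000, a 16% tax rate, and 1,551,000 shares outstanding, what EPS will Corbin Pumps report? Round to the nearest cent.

Pre-tax income = €645,000 − €121,000.00 = €524,000.00.
Net income = €524,000.00 × (1 − 0.16) = €440,160.00.
Per share: €440,160.00 / 1,551,000 shares = €0.28.

€0.28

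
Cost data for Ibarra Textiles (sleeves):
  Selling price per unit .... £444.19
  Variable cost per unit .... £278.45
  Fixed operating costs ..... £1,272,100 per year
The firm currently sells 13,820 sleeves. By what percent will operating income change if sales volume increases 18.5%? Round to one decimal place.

+41.6%

Contribution at this volume is 13,820 × £165.74 = £2,290,526.80.
Operating income = contribution − fixed costs = £2,290,526.80 − £1,272,100 = £1,018,426.80.
So DOL = total CM / EBIT = £2,290,526.80 / £1,018,426.80 = 2.2491.
So EBIT moves 2.2491 × (+18.5%) = +41.6%.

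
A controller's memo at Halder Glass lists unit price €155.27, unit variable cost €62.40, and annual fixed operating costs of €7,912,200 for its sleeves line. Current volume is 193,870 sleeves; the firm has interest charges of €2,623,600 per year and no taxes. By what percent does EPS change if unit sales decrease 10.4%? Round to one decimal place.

At 193,870 units, contribution = 193,870 × €92.87 = €18,004,706.90.
Subtracting fixed costs: EBIT = €18,004,706.90 − €7,912,200 = €10,092,506.90.
Interest = €2,623,600.00, so EBIT − I = €7,468,906.90.
DCL = total CM / (EBIT − I) = €18,004,706.90 / €7,468,906.90 = 2.4106.
%ΔEPS = DCL × %ΔSales = 2.4106 × -10.4% = -25.1%.

-25.1%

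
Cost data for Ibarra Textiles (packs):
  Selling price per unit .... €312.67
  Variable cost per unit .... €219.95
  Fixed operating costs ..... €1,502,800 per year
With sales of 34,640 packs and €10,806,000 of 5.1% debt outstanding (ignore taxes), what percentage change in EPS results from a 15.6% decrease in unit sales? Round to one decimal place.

Contribution at this volume is 34,640 × €92.72 = €3,211,820.80.
Subtracting fixed costs: EBIT = €3,211,820.80 − €1,502,800 = €1,709,020.80.
Interest = €551,106.00, so EBIT − I = €1,157,914.80.
DCL = total CM / (EBIT − I) = €3,211,820.80 / €1,157,914.80 = 2.7738.
%ΔEPS = DCL × %ΔSales = 2.7738 × -15.6% = -43.3%.

-43.3%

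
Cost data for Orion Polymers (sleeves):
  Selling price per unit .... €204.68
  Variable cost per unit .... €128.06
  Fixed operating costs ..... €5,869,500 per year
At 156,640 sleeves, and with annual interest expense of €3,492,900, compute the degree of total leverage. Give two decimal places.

At 156,640 units, contribution = 156,640 × €76.62 = €12,001,756.80.
EBIT = €12,001,756.80 − €5,869,500 = €6,132,256.80. Interest = €3,492,900.00, so EBIT − I = €2,639,356.80.
Degree of total leverage = total CM / (EBIT − interest) = €12,001,756.80 / €2,639,356.80 = 4.5472.

4.55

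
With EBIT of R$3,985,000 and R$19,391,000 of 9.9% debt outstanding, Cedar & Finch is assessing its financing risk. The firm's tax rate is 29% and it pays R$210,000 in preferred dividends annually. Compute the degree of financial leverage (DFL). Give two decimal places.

2.25

Annual interest charges come to R$1,919,709.00.
Pre-tax preferred-dividend burden = R$210,000 ÷ (1 − 0.29) = R$295,774.65.
DFL = EBIT ÷ [EBIT − I − D_p/(1−t)] = R$3,985,000 ÷ [R$3,985,000 − R$1,919,709.00 − R$295,774.65] = R$3,985,000 ÷ R$1,769,516.35 = 2.2520.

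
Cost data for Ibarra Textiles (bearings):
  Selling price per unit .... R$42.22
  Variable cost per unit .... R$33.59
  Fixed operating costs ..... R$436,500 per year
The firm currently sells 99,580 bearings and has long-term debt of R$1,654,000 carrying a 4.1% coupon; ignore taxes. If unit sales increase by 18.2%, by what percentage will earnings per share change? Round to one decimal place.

+44.1%

At 99,580 units, contribution = 99,580 × R$8.63 = R$859,375.40.
Operating income = contribution − fixed costs = R$859,375.40 − R$436,500 = R$422,875.40.
Interest = R$67,814.00, so EBIT − I = R$355,061.40.
DCL = total CM / (EBIT − I) = R$859,375.40 / R$355,061.40 = 2.4204.
EPS therefore changes by 2.4204 × (+18.2%) = +44.1%.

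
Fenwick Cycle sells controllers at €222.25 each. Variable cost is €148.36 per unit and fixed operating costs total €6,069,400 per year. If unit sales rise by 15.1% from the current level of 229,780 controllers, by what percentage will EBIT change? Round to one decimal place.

Total contribution margin = 229,780 × €73.89 = €16,978,444.20.
Subtracting fixed costs: EBIT = €16,978,444.20 − €6,069,400 = €10,909,044.20.
Degree of operating leverage = €16,978,444.20 / €10,909,044.20 = 1.5564.
So EBIT moves 1.5564 × (+15.1%) = +23.5%.

+23.5%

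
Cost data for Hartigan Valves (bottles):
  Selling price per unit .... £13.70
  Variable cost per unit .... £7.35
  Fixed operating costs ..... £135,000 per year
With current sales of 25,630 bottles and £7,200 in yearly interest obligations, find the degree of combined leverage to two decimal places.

Total contribution margin = 25,630 × £6.35 = £162,750.50.
Operating income = contribution − fixed costs = £162,750.50 − £135,000 = £27,750.50. Interest = £7,200.00.
DOL = £162,750.50 ÷ £27,750.50 = 5.8648; DFL = £27,750.50 ÷ £20,550.50 = 1.3504.
DCL = DOL × DFL = 5.8648 × 1.3504 = 7.9198.

7.92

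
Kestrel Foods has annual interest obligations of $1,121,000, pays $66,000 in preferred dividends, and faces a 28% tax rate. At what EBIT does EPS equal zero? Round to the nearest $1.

Grossing the preferred dividend up to pre-tax terms: $66,000 / (1 − 0.28) = $91,666.67.
Financial break-even EBIT = interest + D_p ÷ (1 − t) = $1,121,000 + $91,666.67 = $1,212,666.67.

$1,212,667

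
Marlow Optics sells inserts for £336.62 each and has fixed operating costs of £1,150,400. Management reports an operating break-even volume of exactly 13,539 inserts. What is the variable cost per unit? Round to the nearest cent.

£251.65

At break-even, FC = Q × (P − VC), so P − VC = £1,150,400 ÷ 13,539 = £84.9693.
Variable cost per unit = £336.62 − £84.9693 = £251.65.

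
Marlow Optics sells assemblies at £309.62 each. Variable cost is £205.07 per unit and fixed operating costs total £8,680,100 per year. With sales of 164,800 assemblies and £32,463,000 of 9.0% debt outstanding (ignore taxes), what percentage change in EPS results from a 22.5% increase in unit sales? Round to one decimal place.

Contribution at this volume is 164,800 × £104.55 = £17,229,840.00.
Subtracting fixed costs: EBIT = £17,229,840.00 − £8,680,100 = £8,549,740.00.
After interest of £2,921,670.00, pre-tax earnings = £5,628,070.00.
DCL = total CM / (EBIT − I) = £17,229,840.00 / £5,628,070.00 = 3.0614.
EPS therefore changes by 3.0614 × (+22.5%) = +68.9%.

+68.9%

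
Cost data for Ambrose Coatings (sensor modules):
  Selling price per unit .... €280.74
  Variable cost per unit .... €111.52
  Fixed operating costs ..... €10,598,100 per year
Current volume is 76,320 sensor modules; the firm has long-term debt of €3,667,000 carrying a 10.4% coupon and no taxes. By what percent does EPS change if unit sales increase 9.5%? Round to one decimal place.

+63.4%

Contribution at this volume is 76,320 × €169.22 = €12,914,870.40.
Subtracting fixed costs: EBIT = €12,914,870.40 − €10,598,100 = €2,316,770.40.
After interest of €381,368.00, pre-tax earnings = €1,935,402.40.
DCL = total CM / (EBIT − I) = €12,914,870.40 / €1,935,402.40 = 6.6730.
EPS therefore changes by 6.6730 × (+9.5%) = +63.4%.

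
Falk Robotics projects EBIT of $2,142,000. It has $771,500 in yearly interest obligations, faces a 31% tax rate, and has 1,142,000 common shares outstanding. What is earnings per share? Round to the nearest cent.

Pre-tax income = $2,142,000 − $771,500.00 = $1,370,500.00.
Net income = $1,370,500.00 × (1 − 0.31) = $945,645.00.
Per share: $945,645.00 / 1,142,000 shares = $0.83.

$0.83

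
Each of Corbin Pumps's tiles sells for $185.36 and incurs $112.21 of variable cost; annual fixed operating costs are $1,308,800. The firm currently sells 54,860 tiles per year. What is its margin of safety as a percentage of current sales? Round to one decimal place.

67.4%

Contribution margin per unit = $185.36 − $112.21 = $73.15. Break-even units = $1,308,800 ÷ $73.15 = 17,892.00; break-even revenue = 17,892.00 × $185.36 = $3,316,461.63.
Actual sales revenue = 54,860 × $185.36 = $10,168,849.60.
Margin of safety = ($10,168,849.60 − $3,316,461.63) ÷ $10,168,849.60 = 67.4%.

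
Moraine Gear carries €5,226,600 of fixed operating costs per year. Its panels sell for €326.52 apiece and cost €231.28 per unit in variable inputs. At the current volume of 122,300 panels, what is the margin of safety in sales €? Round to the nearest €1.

€22,014,565

Contribution margin per unit = €326.52 − €231.28 = €95.24. Break-even units = €5,226,600 ÷ €95.24 = 54,878.20; break-even revenue = 54,878.20 × €326.52 = €17,918,830.66.
Current sales = 122,300 × €326.52 = €39,933,396.00.
Margin of safety = €39,933,396.00 − €17,918,830.66 = €22,014,565.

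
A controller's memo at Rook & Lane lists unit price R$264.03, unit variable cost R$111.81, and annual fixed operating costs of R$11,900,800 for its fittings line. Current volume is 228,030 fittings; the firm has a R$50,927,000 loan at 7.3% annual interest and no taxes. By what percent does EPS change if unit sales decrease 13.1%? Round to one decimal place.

-23.8%

At 228,030 units, contribution = 228,030 × R$152.22 = R$34,710,726.60.
EBIT = R$34,710,726.60 − R$11,900,800 = R$22,809,926.60.
Interest = R$3,717,671.00, so EBIT − I = R$19,092,255.60.
DCL = total CM / (EBIT − I) = R$34,710,726.60 / R$19,092,255.60 = 1.8181.
EPS therefore changes by 1.8181 × (-13.1%) = -23.8%.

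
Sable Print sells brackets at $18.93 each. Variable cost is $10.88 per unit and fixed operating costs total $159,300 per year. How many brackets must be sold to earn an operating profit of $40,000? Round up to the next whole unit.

24,758 brackets

Each unit contributes $18.93 − $10.88 = $8.05.
Required volume = (fixed costs + target profit) ÷ CM = ($159,300 + $40,000) ÷ $8.05 = 24,757.76, so 24,758 brackets.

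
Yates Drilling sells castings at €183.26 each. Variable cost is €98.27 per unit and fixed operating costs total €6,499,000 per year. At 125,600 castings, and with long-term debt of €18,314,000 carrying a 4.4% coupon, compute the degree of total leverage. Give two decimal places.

Contribution at this volume is 125,600 × €84.99 = €10,674,744.00.
Operating income = contribution − fixed costs = €10,674,744.00 − €6,499,000 = €4,175,744.00. Interest = €805,816.00.
DOL = €10,674,744.00 ÷ €4,175,744.00 = 2.5564; DFL = €4,175,744.00 ÷ €3,369,928.00 = 1.2391.
Combined leverage = 2.5564 × 1.2391 = 3.1676.

3.17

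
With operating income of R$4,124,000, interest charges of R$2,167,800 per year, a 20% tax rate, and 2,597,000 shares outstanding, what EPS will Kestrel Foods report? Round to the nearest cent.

Pre-tax income = R$4,124,000 − R$2,167,800.00 = R$1,956,200.00.
After tax at 20%: net income = R$1,956,200.00 × 0.80 = R$1,564,960.00.
Per share: R$1,564,960.00 / 2,597,000 shares = R$0.60.

R$0.60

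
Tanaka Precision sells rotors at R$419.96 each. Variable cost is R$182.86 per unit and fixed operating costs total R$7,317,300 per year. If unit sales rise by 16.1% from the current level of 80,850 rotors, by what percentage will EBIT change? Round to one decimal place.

+26.0%

Contribution at this volume is 80,850 × R$237.10 = R$19,169,535.00.
Subtracting fixed costs: EBIT = R$19,169,535.00 − R$7,317,300 = R$11,852,235.00.
Degree of operating leverage = R$19,169,535.00 / R$11,852,235.00 = 1.6174.
Operating income changes by 1.6174 × +16.1% = +26.0%.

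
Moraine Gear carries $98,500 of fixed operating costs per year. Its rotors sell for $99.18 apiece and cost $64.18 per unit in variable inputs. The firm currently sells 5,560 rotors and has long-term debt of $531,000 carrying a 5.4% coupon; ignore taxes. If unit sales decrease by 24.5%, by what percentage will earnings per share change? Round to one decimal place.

Total contribution margin = 5,560 × $35.00 = $194,600.00.
Operating income = contribution − fixed costs = $194,600.00 − $98,500 = $96,100.00.
After interest of $28,674.00, pre-tax earnings = $67,426.00.
Degree of combined leverage = contribution ÷ (EBIT − I) = $194,600.00 ÷ $67,426.00 = 2.8861.
%ΔEPS = DCL × %ΔSales = 2.8861 × -24.5% = -70.7%.

-70.7%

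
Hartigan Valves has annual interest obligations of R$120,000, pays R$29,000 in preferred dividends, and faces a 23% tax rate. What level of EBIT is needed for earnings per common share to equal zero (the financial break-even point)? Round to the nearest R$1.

R$157,662

Grossing the preferred dividend up to pre-tax terms: R$29,000 / (1 − 0.23) = R$37,662.34.
EPS = 0 when EBIT covers interest plus the pre-tax preferred burden: R$120,000 + R$37,662.34 = R$157,662.34.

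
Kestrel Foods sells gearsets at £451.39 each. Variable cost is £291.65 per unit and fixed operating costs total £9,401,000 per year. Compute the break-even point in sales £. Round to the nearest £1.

CM per unit = £451.39 − £291.65 = £159.74; CM ratio = £159.74 / £451.39 = 0.3539.
Break-even sales = FC ÷ CM ratio = £9,401,000 × £451.39 / £159.74 = £26,565,152.

£26,565,152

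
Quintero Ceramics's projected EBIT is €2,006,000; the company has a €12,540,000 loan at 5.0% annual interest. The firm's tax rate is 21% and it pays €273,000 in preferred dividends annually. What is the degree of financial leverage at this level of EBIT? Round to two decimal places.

Annual interest charges come to €627,000.00.
Preferred dividends grossed up pre-tax: €273,000 / (1 − 0.21) = €345,569.62.
DFL = EBIT ÷ [EBIT − I − D_p/(1−t)] = €2,006,000 ÷ [€2,006,000 − €627,000.00 − €345,569.62] = €2,006,000 ÷ €1,033,430.38 = 1.9411.

1.94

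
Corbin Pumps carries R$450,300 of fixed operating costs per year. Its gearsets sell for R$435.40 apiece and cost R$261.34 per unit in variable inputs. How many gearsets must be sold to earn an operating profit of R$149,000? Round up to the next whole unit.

3,444 gearsets

Contribution margin per unit = R$435.40 − R$261.34 = R$174.06.
Need Q such that Q × R$174.06 − R$450,300 = R$149,000, i.e. Q = R$599,300 / R$174.06 = 3,443.07 → 3,444.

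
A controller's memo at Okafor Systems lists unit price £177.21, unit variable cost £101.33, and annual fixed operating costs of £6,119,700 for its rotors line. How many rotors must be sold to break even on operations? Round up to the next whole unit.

Contribution margin per unit = £177.21 − £101.33 = £75.88.
Units to break even: £6,119,700 ÷ £75.88 = 80,649.71, rounded up to 80,650.

80,650 rotors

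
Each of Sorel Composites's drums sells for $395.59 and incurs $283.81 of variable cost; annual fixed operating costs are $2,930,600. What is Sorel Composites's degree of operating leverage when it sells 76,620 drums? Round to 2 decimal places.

1.52

Total contribution margin = 76,620 × $111.78 = $8,564,583.60.
Operating income = contribution − fixed costs = $8,564,583.60 − $2,930,600 = $5,633,983.60.
Degree of operating leverage = $8,564,583.60 / $5,633,983.60 = 1.5202.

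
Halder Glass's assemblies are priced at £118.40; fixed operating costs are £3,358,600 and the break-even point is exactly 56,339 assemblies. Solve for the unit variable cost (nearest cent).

£58.79

Contribution per unit must be FC / Q = £3,358,600 / 56,339 = £59.6141.
Hence VC = price − CM = £118.40 − £59.6141 = £58.79.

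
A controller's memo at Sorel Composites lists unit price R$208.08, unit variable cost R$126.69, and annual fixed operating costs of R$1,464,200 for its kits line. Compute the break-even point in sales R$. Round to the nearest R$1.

CM per unit = R$208.08 − R$126.69 = R$81.39; CM ratio = R$81.39 / R$208.08 = 0.3911.
Break-even sales = FC ÷ CM ratio = R$1,464,200 × R$208.08 / R$81.39 = R$3,743,344.

R$3,743,344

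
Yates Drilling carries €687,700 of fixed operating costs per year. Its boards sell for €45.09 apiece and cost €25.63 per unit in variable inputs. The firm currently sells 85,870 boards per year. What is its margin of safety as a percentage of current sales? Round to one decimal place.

58.8%

Contribution margin per unit = €45.09 − €25.63 = €19.46. Break-even units = €687,700 ÷ €19.46 = 35,339.16; break-even revenue = 35,339.16 × €45.09 = €1,593,442.60.
Current sales = 85,870 × €45.09 = €3,871,878.30.
Margin of safety = (€3,871,878.30 − €1,593,442.60) ÷ €3,871,878.30 = 58.8%.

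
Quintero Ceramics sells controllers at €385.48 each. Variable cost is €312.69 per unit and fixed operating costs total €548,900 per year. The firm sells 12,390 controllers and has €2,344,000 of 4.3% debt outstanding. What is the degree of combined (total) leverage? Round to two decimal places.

Contribution at this volume is 12,390 × €72.79 = €901,868.10.
Subtracting fixed costs: EBIT = €901,868.10 − €548,900 = €352,968.10. Interest = €100,792.00, so EBIT − I = €252,176.10.
DCL = contribution ÷ (EBIT − I) = €901,868.10 ÷ €252,176.10 = 3.5763.

3.58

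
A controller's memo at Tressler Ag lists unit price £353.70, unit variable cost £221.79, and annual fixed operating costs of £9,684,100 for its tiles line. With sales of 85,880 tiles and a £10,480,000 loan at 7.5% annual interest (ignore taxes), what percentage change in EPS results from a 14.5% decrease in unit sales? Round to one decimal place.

-191.4%

Contribution at this volume is 85,880 × £131.91 = £11,328,430.80.
Operating income = contribution − fixed costs = £11,328,430.80 − £9,684,100 = £1,644,330.80.
After interest of £786,000.00, pre-tax earnings = £858,330.80.
Degree of combined leverage = contribution ÷ (EBIT − I) = £11,328,430.80 ÷ £858,330.80 = 13.1982.
EPS therefore changes by 13.1982 × (-14.5%) = -191.4%.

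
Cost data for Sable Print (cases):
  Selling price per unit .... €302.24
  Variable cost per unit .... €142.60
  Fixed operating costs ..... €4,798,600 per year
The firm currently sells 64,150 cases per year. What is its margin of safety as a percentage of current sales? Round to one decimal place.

53.1%

Unit CM = price − variable cost = €302.24 − €142.60 = €159.64. Break-even units = €4,798,600 ÷ €159.64 = 30,058.88; break-even revenue = 30,058.88 × €302.24 = €9,084,996.64.
Current sales = 64,150 × €302.24 = €19,388,696.00.
Margin of safety = (€19,388,696.00 − €9,084,996.64) ÷ €19,388,696.00 = 53.1%.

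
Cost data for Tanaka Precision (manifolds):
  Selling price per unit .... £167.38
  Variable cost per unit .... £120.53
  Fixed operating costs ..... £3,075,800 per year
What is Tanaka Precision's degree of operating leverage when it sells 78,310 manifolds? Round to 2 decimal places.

Contribution at this volume is 78,310 × £46.85 = £3,668,823.50.
Operating income = contribution − fixed costs = £3,668,823.50 − £3,075,800 = £593,023.50.
Degree of operating leverage = £3,668,823.50 / £593,023.50 = 6.1866.

6.19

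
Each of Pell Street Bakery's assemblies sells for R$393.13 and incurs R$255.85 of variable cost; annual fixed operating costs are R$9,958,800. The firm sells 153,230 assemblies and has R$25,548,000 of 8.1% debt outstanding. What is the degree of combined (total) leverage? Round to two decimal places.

At 153,230 units, contribution = 153,230 × R$137.28 = R$21,035,414.40.
EBIT = R$21,035,414.40 − R$9,958,800 = R$11,076,614.40. Interest = R$2,069,388.00, so EBIT − I = R$9,007,226.40.
Degree of total leverage = total CM / (EBIT − interest) = R$21,035,414.40 / R$9,007,226.40 = 2.3354.

2.34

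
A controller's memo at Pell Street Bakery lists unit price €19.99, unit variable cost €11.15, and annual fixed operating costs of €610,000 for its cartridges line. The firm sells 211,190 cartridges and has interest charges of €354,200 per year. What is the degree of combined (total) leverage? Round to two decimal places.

Contribution at this volume is 211,190 × €8.84 = €1,866,919.60.
EBIT = €1,866,919.60 − €610,000 = €1,256,919.60. Interest = €354,200.00, so EBIT − I = €902,719.60.
Degree of total leverage = total CM / (EBIT − interest) = €1,866,919.60 / €902,719.60 = 2.0681.

2.07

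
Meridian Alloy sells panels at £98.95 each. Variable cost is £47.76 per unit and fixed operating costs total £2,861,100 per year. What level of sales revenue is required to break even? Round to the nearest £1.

£5,530,491

Contribution margin per unit = £98.95 − £47.76 = £51.19, a CM ratio of £51.19 ÷ £98.95 = 0.5173.
Break-even sales = FC ÷ CM ratio = £2,861,100 × £98.95 / £51.19 = £5,530,491.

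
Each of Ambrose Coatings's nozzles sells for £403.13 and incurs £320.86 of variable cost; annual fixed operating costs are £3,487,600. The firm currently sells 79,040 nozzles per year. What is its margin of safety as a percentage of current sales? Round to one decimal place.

Unit CM = price − variable cost = £403.13 − £320.86 = £82.27. Break-even units = £3,487,600 ÷ £82.27 = 42,392.12; break-even revenue = 42,392.12 × £403.13 = £17,089,536.74.
Current sales = 79,040 × £403.13 = £31,863,395.20.
Margin of safety = (£31,863,395.20 − £17,089,536.74) ÷ £31,863,395.20 = 46.4%.

46.4%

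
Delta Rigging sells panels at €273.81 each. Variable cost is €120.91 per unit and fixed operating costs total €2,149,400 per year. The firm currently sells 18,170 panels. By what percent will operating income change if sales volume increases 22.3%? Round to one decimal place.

Contribution at this volume is 18,170 × €152.90 = €2,778,193.00.
Subtracting fixed costs: EBIT = €2,778,193.00 − €2,149,400 = €628,793.00.
So DOL = total CM / EBIT = €2,778,193.00 / €628,793.00 = 4.4183.
%ΔEBIT = DOL × %ΔSales = 4.4183 × +22.3% = +98.5%.

+98.5%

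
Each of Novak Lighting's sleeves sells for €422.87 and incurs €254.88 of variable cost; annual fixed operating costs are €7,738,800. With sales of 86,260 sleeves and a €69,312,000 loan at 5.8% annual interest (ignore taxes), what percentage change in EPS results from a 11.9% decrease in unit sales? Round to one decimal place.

At 86,260 units, contribution = 86,260 × €167.99 = €14,490,817.40.
Operating income = contribution − fixed costs = €14,490,817.40 − €7,738,800 = €6,752,017.40.
After interest of €4,020,096.00, pre-tax earnings = €2,731,921.40.
DCL = total CM / (EBIT − I) = €14,490,817.40 / €2,731,921.40 = 5.3043.
%ΔEPS = DCL × %ΔSales = 5.3043 × -11.9% = -63.1%.

-63.1%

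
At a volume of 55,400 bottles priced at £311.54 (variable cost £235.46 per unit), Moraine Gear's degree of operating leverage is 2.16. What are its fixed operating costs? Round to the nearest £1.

Contribution at this volume is 55,400 × £76.08 = £4,214,832.00.
DOL = contribution / EBIT, so EBIT = £4,214,832.00 / 2.16 = £1,951,311.11.
And FC = contribution − EBIT = £4,214,832.00 − £1,951,311.11 = £2,263,521.

£2,263,521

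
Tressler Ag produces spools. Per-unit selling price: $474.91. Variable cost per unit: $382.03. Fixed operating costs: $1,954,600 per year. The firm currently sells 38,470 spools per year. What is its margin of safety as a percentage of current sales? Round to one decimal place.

45.3%

Unit CM = price − variable cost = $474.91 − $382.03 = $92.88. Break-even units = $1,954,600 ÷ $92.88 = 21,044.36; break-even revenue = 21,044.36 × $474.91 = $9,994,176.21.
Actual sales revenue = 38,470 × $474.91 = $18,269,787.70.
Margin of safety = ($18,269,787.70 − $9,994,176.21) ÷ $18,269,787.70 = 45.3%.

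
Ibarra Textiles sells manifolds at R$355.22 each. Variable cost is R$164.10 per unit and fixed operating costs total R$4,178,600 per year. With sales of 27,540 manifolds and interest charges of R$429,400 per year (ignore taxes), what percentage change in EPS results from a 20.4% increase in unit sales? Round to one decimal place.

+163.8%

Contribution at this volume is 27,540 × R$191.12 = R$5,263,444.80.
Operating income = contribution − fixed costs = R$5,263,444.80 − R$4,178,600 = R$1,084,844.80.
After interest of R$429,400.00, pre-tax earnings = R$655,444.80.
Degree of combined leverage = contribution ÷ (EBIT − I) = R$5,263,444.80 ÷ R$655,444.80 = 8.0303.
%ΔEPS = DCL × %ΔSales = 8.0303 × +20.4% = +163.8%.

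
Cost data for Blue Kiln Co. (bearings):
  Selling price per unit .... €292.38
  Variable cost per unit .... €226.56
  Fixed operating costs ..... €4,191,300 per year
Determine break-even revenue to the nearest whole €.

€18,618,236

Contribution margin per unit = €292.38 − €226.56 = €65.82, a CM ratio of €65.82 ÷ €292.38 = 0.2251.
Break-even revenue = fixed costs × price ÷ CM = €4,191,300 × €292.38 ÷ €65.82 = €18,618,236.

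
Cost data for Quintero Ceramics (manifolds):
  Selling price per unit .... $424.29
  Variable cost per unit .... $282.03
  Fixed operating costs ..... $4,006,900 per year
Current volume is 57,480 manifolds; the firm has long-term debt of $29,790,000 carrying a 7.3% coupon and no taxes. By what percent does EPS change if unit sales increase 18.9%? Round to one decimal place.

+77.4%

At 57,480 units, contribution = 57,480 × $142.26 = $8,177,104.80.
EBIT = $8,177,104.80 − $4,006,900 = $4,170,204.80.
After interest of $2,174,670.00, pre-tax earnings = $1,995,534.80.
DCL = total CM / (EBIT − I) = $8,177,104.80 / $1,995,534.80 = 4.0977.
EPS therefore changes by 4.0977 × (+18.9%) = +77.4%.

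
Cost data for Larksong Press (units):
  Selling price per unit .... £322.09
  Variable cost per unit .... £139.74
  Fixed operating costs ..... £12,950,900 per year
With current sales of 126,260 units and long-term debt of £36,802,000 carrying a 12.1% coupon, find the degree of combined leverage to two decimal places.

At 126,260 units, contribution = 126,260 × £182.35 = £23,023,511.00.
EBIT = £23,023,511.00 − £12,950,900 = £10,072,611.00. Interest = £4,453,042.00.
DOL = £23,023,511.00 ÷ £10,072,611.00 = 2.2858; DFL = £10,072,611.00 ÷ £5,619,569.00 = 1.7924.
DCL = DOL × DFL = 2.2858 × 1.7924 = 4.0971.

4.10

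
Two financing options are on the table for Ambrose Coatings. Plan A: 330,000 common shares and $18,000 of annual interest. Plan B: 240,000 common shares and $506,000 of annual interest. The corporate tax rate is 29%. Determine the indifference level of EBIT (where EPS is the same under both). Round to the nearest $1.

At indifference, (EBIT − 18,000)(1 − t)/330,000 = (EBIT − 506,000)(1 − t)/240,000.
Cancelling (1 − t) and cross-multiplying: 240,000·(EBIT − 18,000) = 330,000·(EBIT − 506,000).
EBIT × (330,000 − 240,000) = 506,000 × 330,000 − 18,000 × 240,000 = 162,660,000,000, so EBIT = 162,660,000,000 ÷ 90,000 = 1,807,333.33.

$1,807,333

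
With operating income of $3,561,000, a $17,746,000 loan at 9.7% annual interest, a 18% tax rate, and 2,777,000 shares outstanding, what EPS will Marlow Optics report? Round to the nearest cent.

$0.54

Pre-tax income = $3,561,000 − $1,721,362.00 = $1,839,638.00.
After tax at 18%: net income = $1,839,638.00 × 0.82 = $1,508,503.16.
Per share: $1,508,503.16 / 2,777,000 shares = $0.54.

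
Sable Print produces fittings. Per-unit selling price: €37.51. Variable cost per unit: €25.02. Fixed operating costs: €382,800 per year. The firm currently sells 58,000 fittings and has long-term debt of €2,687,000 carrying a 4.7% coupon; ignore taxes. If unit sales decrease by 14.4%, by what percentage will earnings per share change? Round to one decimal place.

-48.4%

At 58,000 units, contribution = 58,000 × €12.49 = €724,420.00.
Operating income = contribution − fixed costs = €724,420.00 − €382,800 = €341,620.00.
After interest of €126,289.00, pre-tax earnings = €215,331.00.
Degree of combined leverage = contribution ÷ (EBIT − I) = €724,420.00 ÷ €215,331.00 = 3.3642.
%ΔEPS = DCL × %ΔSales = 3.3642 × -14.4% = -48.4%.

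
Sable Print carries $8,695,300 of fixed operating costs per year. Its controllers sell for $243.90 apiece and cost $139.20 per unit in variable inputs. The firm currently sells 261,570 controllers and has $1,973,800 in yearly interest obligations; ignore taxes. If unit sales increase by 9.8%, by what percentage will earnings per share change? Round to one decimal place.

Contribution at this volume is 261,570 × $104.70 = $27,386,379.00.
EBIT = $27,386,379.00 − $8,695,300 = $18,691,079.00.
After interest of $1,973,800.00, pre-tax earnings = $16,717,279.00.
Degree of combined leverage = contribution ÷ (EBIT − I) = $27,386,379.00 ÷ $16,717,279.00 = 1.6382.
EPS therefore changes by 1.6382 × (+9.8%) = +16.1%.

+16.1%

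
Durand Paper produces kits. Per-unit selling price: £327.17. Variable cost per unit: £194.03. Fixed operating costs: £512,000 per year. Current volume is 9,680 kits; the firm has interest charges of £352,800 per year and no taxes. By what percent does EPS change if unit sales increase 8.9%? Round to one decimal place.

+27.1%

Total contribution margin = 9,680 × £133.14 = £1,288,795.20.
EBIT = £1,288,795.20 − £512,000 = £776,795.20.
Interest = £352,800.00, so EBIT − I = £423,995.20.
DCL = total CM / (EBIT − I) = £1,288,795.20 / £423,995.20 = 3.0396.
%ΔEPS = DCL × %ΔSales = 3.0396 × +8.9% = +27.1%.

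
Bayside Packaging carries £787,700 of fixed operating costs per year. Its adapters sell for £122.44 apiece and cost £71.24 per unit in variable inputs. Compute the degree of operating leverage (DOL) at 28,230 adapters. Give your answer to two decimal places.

At 28,230 units, contribution = 28,230 × £51.20 = £1,445,376.00.
EBIT = £1,445,376.00 − £787,700 = £657,676.00.
So DOL = total CM / EBIT = £1,445,376.00 / £657,676.00 = 2.1977.

2.20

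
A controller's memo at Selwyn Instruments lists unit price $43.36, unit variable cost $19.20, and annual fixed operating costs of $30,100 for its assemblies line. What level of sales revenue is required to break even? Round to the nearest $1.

CM per unit = $43.36 − $19.20 = $24.16; CM ratio = $24.16 / $43.36 = 0.5572.
Break-even sales = FC ÷ CM ratio = $30,100 × $43.36 / $24.16 = $54,021.

$54,021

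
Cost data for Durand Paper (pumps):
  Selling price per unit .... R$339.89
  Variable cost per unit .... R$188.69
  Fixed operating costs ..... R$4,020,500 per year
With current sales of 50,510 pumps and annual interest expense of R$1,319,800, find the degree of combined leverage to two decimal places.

Contribution at this volume is 50,510 × R$151.20 = R$7,637,112.00.
EBIT = R$7,637,112.00 − R$4,020,500 = R$3,616,612.00. Interest = R$1,319,800.00, so EBIT − I = R$2,296,812.00.
DCL = contribution ÷ (EBIT − I) = R$7,637,112.00 ÷ R$2,296,812.00 = 3.3251.

3.33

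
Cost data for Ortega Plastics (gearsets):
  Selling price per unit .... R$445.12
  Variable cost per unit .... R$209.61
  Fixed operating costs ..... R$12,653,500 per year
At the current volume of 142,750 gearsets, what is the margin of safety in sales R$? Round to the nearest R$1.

R$39,625,437

Unit CM = price − variable cost = R$445.12 − R$209.61 = R$235.51. Break-even units = R$12,653,500 ÷ R$235.51 = 53,728.08; break-even revenue = 53,728.08 × R$445.12 = R$23,915,442.74.
Actual sales revenue = 142,750 × R$445.12 = R$63,540,880.00.
Margin of safety = R$63,540,880.00 − R$23,915,442.74 = R$39,625,437.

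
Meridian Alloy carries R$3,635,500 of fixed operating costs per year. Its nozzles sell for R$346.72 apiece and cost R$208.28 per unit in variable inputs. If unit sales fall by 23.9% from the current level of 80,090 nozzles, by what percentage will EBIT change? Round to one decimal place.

-35.6%

Contribution at this volume is 80,090 × R$138.44 = R$11,087,659.60.
Subtracting fixed costs: EBIT = R$11,087,659.60 − R$3,635,500 = R$7,452,159.60.
DOL = contribution ÷ EBIT = R$11,087,659.60 ÷ R$7,452,159.60 = 1.4878.
%ΔEBIT = DOL × %ΔSales = 1.4878 × -23.9% = -35.6%.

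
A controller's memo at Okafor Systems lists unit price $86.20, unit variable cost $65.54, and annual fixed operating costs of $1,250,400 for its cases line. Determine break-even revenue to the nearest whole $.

Contribution margin per unit = $86.20 − $65.54 = $20.66, a CM ratio of $20.66 ÷ $86.20 = 0.2397.
Break-even revenue = fixed costs × price ÷ CM = $1,250,400 × $86.20 ÷ $20.66 = $5,217,061.

$5,217,061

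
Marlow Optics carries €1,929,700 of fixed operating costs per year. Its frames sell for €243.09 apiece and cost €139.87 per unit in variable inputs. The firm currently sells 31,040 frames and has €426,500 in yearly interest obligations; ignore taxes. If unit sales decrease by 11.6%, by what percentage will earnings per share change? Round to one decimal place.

-43.8%

At 31,040 units, contribution = 31,040 × €103.22 = €3,203,948.80.
EBIT = €3,203,948.80 − €1,929,700 = €1,274,248.80.
Interest = €426,500.00, so EBIT − I = €847,748.80.
Degree of combined leverage = contribution ÷ (EBIT − I) = €3,203,948.80 ÷ €847,748.80 = 3.7794.
EPS therefore changes by 3.7794 × (-11.6%) = -43.8%.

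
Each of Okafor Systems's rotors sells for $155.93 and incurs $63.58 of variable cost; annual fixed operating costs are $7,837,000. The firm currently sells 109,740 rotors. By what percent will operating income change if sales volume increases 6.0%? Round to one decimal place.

+26.5%

At 109,740 units, contribution = 109,740 × $92.35 = $10,134,489.00.
Operating income = contribution − fixed costs = $10,134,489.00 − $7,837,000 = $2,297,489.00.
DOL = contribution ÷ EBIT = $10,134,489.00 ÷ $2,297,489.00 = 4.4111.
%ΔEBIT = DOL × %ΔSales = 4.4111 × +6.0% = +26.5%.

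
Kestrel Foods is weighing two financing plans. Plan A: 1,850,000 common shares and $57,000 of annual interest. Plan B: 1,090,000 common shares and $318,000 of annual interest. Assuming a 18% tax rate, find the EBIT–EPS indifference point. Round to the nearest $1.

At indifference, (EBIT − 57,000)(1 − t)/1,850,000 = (EBIT − 318,000)(1 − t)/1,090,000.
The (1 − t) factor cancels: (EBIT − 57,000) × 1,090,000 = (EBIT − 318,000) × 1,850,000.
EBIT × (1,850,000 − 1,090,000) = 318,000 × 1,850,000 − 57,000 × 1,090,000 = 526,170,000,000, so EBIT = 526,170,000,000 ÷ 760,000 = 692,328.95.

$692,329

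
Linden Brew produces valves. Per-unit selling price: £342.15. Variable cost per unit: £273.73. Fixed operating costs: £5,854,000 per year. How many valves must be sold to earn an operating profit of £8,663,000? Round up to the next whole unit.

Each unit contributes £342.15 − £273.73 = £68.42.
Required volume = (fixed costs + target profit) ÷ CM = (£5,854,000 + £8,663,000) ÷ £68.42 = 212,174.80, so 212,175 valves.

212,175 valves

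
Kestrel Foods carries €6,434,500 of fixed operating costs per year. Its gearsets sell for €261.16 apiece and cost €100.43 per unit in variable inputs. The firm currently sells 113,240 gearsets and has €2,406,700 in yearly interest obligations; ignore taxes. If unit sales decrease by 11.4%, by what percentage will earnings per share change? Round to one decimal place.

At 113,240 units, contribution = 113,240 × €160.73 = €18,201,065.20.
EBIT = €18,201,065.20 − €6,434,500 = €11,766,565.20.
Interest = €2,406,700.00, so EBIT − I = €9,359,865.20.
DCL = total CM / (EBIT − I) = €18,201,065.20 / €9,359,865.20 = 1.9446.
EPS therefore changes by 1.9446 × (-11.4%) = -22.2%.

-22.2%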